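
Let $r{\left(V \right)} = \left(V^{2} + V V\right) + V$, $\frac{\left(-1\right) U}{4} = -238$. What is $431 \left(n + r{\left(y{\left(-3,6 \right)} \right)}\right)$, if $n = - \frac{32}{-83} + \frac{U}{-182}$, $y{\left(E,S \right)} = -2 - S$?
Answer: $\frac{53552612}{1079} \approx 49632.0$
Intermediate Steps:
$U = 952$ ($U = \left(-4\right) \left(-238\right) = 952$)
$r{\left(V \right)} = V + 2 V^{2}$ ($r{\left(V \right)} = \left(V^{2} + V^{2}\right) + V = 2 V^{2} + V = V + 2 V^{2}$)
$n = - \frac{5228}{1079}$ ($n = - \frac{32}{-83} + \frac{952}{-182} = \left(-32\right) \left(- \frac{1}{83}\right) + 952 \left(- \frac{1}{182}\right) = \frac{32}{83} - \frac{68}{13} = - \frac{5228}{1079} \approx -4.8452$)
$431 \left(n + r{\left(y{\left(-3,6 \right)} \right)}\right) = 431 \left(- \frac{5228}{1079} + \left(-2 - 6\right) \left(1 + 2 \left(-2 - 6\right)\right)\right) = 431 \left(- \frac{5228}{1079} - 8 \left(1 + 2 \left(-8\right)\right)\right) = 431 \left(- \frac{5228}{1079} - 8 \left(1 - 16\right)\right) = 431 \left(- \frac{5228}{1079} - -120\right) = 431 \left(- \frac{5228}{1079} + 120\right) = 431 \cdot \frac{124252}{1079} = \frac{53552612}{1079}$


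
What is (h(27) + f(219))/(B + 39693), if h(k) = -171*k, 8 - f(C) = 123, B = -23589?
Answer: -1183/4026 ≈ -0.29384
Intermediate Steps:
f(C) = -115 (f(C) = 8 - 1*123 = 8 - 123 = -115)
(h(27) + f(219))/(B + 39693) = (-171*27 - 115)/(-23589 + 39693) = (-4617 - 115)/16104 = -4732*1/16104 = -1183/4026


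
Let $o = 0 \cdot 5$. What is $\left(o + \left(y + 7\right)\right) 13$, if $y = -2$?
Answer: $65$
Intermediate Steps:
$o = 0$
$\left(o + \left(y + 7\right)\right) 13 = \left(0 + \left(-2 + 7\right)\right) 13 = \left(0 + 5\right) 13 = 5 \cdot 13 = 65$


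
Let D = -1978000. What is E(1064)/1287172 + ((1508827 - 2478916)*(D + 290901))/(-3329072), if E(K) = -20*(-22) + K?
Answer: -526658065601776051/1071272066096 ≈ -4.9162e+5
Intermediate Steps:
E(K) = 440 + K
E(1064)/1287172 + ((1508827 - 2478916)*(D + 290901))/(-3329072) = (440 + 1064)/1287172 + ((1508827 - 2478916)*(-1978000 + 290901))/(-3329072) = 1504*(1/1287172) - 970089*(-1687099)*(-1/3329072) = 376/321793 + 1636636181811*(-1/3329072) = 376/321793 - 1636636181811/3329072 = -526658065601776051/1071272066096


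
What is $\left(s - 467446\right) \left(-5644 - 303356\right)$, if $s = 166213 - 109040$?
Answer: $126774357000$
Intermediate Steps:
$s = 57173$
$\left(s - 467446\right) \left(-5644 - 303356\right) = \left(57173 - 467446\right) \left(-5644 - 303356\right) = \left(-410273\right) \left(-309000\right) = 126774357000$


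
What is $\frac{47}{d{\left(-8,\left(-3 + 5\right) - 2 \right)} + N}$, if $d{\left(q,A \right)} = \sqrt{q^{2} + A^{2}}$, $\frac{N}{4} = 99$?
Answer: $\frac{47}{404} \approx 0.11634$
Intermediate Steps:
$N = 396$ ($N = 4 \cdot 99 = 396$)
$d{\left(q,A \right)} = \sqrt{A^{2} + q^{2}}$
$\frac{47}{d{\left(-8,\left(-3 + 5\right) - 2 \right)} + N} = \frac{47}{\sqrt{\left(\left(-3 + 5\right) - 2\right)^{2} + \left(-8\right)^{2}} + 396} = \frac{47}{\sqrt{\left(2 - 2\right)^{2} + 64} + 396} = \frac{47}{\sqrt{0^{2} + 64} + 396} = \frac{47}{\sqrt{0 + 64} + 396} = \frac{47}{\sqrt{64} + 396} = \frac{47}{8 + 396} = \frac{47}{404}$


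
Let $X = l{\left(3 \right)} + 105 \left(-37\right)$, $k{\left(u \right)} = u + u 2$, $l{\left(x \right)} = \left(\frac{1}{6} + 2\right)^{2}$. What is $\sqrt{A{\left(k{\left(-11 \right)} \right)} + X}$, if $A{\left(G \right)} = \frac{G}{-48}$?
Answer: $\frac{i \sqrt{558665}}{12} \approx 62.287 i$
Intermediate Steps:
$l{\left(x \right)} = \frac{169}{36}$ ($l{\left(x \right)} = \left(\frac{1}{6} + 2\right)^{2} = \left(\frac{13}{6}\right)^{2} = \frac{169}{36}$)
$k{\left(u \right)} = 3 u$ ($k{\left(u \right)} = u + 2 u = 3 u$)
$X = - \frac{139691}{36}$ ($X = \frac{169}{36} + 105 \left(-37\right) = \frac{169}{36} - 3885 = - \frac{139691}{36} \approx -3880.3$)
$A{\left(G \right)} = - \frac{G}{48}$ ($A{\left(G \right)} = G \left(- \frac{1}{48}\right) = - \frac{G}{48}$)
$\sqrt{A{\left(k{\left(-11 \right)} \right)} + X} = \sqrt{- \frac{3 \left(-11\right)}{48} - \frac{139691}{36}} = \sqrt{\left(- \frac{1}{48}\right) \left(-33\right) - \frac{139691}{36}} = \sqrt{\frac{11}{16} - \frac{139691}{36}} = \sqrt{- \frac{558665}{144}} = \frac{i \sqrt{558665}}{12}$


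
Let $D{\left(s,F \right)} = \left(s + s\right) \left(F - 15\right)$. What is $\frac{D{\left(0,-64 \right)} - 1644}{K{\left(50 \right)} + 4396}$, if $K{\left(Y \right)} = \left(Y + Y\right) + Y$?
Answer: $- \frac{822}{2273} \approx -0.36164$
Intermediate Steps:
$K{\left(Y \right)} = 3 Y$ ($K{\left(Y \right)} = 2 Y + Y = 3 Y$)
$D{\left(s,F \right)} = 2 s \left(-15 + F\right)$
$\frac{D{\left(0,-64 \right)} - 1644}{K{\left(50 \right)} + 4396} = \frac{2 \cdot 0 \left(-15 - 64\right) - 1644}{3 \cdot 50 + 4396} = \frac{2 \cdot 0 \left(-79\right) - 1644}{150 + 4396} = \frac{0 - 1644}{4546} = \left(-1644\right) \frac{1}{4546} = - \frac{822}{2273}$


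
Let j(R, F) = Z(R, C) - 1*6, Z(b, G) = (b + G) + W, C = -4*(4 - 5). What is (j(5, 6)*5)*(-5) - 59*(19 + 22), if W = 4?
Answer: -2594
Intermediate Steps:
C = 4 (C = -4*(-1) = 4)
Z(b, G) = 4 + G + b (Z(b, G) = (b + G) + 4 = (G + b) + 4 = 4 + G + b)
j(R, F) = 2 + R (j(R, F) = (4 + 4 + R) - 1*6 = (8 + R) - 6 = 2 + R)
(j(5, 6)*5)*(-5) - 59*(19 + 22) = ((2 + 5)*5)*(-5) - 59*(19 + 22) = (7*5)*(-5) - 59*41 = 35*(-5) - 2419 = -175 - 2419 = -2594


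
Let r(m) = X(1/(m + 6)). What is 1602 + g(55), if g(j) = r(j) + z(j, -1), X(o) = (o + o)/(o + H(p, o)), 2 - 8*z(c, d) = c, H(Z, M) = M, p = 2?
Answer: 12771/8 ≈ 1596.4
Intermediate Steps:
z(c, d) = ¼ - c/8
X(o) = 1 (X(o) = (o + o)/(o + o) = (2*o)/((2*o)) = (2*o)*(1/(2*o)) = 1)
r(m) = 1
g(j) = 5/4 - j/8 (g(j) = 1 + (¼ - j/8) = 5/4 - j/8)
1602 + g(55) = 1602 + (5/4 - ⅛*55) = 1602 + (5/4 - 55/8) = 1602 - 45/8 = 12771/8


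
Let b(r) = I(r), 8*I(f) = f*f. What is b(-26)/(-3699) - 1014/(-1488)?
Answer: 604175/917352 ≈ 0.65861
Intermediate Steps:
I(f) = f**2/8 (I(f) = (f*f)/8 = f**2/8)
b(r) = r**2/8
b(-26)/(-3699) - 1014/(-1488) = ((1/8)*(-26)**2)/(-3699) - 1014/(-1488) = ((1/8)*676)*(-1/3699) - 1014*(-1/1488) = (169/2)*(-1/3699) + 169/248 = -169/7398 + 169/248 = 604175/917352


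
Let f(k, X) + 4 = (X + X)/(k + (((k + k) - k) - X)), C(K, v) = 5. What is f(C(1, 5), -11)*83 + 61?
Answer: -7517/21 ≈ -357.95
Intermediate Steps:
f(k, X) = -4 + 2*X/(-X + 2*k) (f(k, X) = -4 + (X + X)/(k + (((k + k) - k) - X)) = -4 + (2*X)/(k + ((2*k - k) - X)) = -4 + (2*X)/(k + (k - X)) = -4 + (2*X)/(-X + 2*k) = -4 + 2*X/(-X + 2*k))
f(C(1, 5), -11)*83 + 61 = (2*(-3*(-11) + 4*5)/(-11 - 2*5))*83 + 61 = (2*(33 + 20)/(-11 - 10))*83 + 61 = (2*53/(-21))*83 + 61 = (2*(-1/21)*53)*83 + 61 = -106/21*83 + 61 = -8798/21 + 61 = -7517/21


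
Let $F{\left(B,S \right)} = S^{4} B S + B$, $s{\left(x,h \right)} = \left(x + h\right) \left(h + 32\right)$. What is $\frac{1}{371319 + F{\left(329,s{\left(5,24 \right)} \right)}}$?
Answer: $\frac{1}{3716430558952106944} \approx 2.6908 \cdot 10^{-19}$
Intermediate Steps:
$s{\left(x,h \right)} = \left(32 + h\right) \left(h + x\right)$ ($s{\left(x,h \right)} = \left(h + x\right) \left(32 + h\right) = \left(32 + h\right) \left(h + x\right)$)
$F{\left(B,S \right)} = B + B S^{5}$ ($F{\left(B,S \right)} = B S^{4} S + B = B S^{5} + B = B + B S^{5}$)
$\frac{1}{371319 + F{\left(329,s{\left(5,24 \right)} \right)}} = \frac{1}{371319 + 329 \left(1 + \left(24^{2} + 32 \cdot 24 + 32 \cdot 5 + 24 \cdot 5\right)^{5}\right)} = \frac{1}{371319 + 329 \left(1 + \left(576 + 768 + 160 + 120\right)^{5}\right)} = \frac{1}{371319 + 329 \left(1 + 1624^{5}\right)} = \frac{1}{371319 + 329 \left(1 + 11296141516570624\right)} = \frac{1}{371319 + 329 \cdot 11296141516570625} = \frac{1}{371319 + 3716430558951735625} = \frac{1}{3716430558952106944}$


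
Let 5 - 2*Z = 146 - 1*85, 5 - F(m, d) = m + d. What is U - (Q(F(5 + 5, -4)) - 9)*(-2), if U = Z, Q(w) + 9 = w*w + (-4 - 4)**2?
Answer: 66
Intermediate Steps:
F(m, d) = 5 - d - m (F(m, d) = 5 - (m + d) = 5 - (d + m) = 5 + (-d - m) = 5 - d - m)
Q(w) = 55 + w**2 (Q(w) = -9 + (w*w + (-4 - 4)**2) = -9 + (w**2 + (-8)**2) = -9 + (w**2 + 64) = -9 + (64 + w**2) = 55 + w**2)
Z = -28 (Z = 5/2 - (146 - 1*85)/2 = 5/2 - (146 - 85)/2 = 5/2 - 1/2*61 = 5/2 - 61/2 = -28)
U = -28
U - (Q(F(5 + 5, -4)) - 9)*(-2) = -28 - ((55 + (5 - 1*(-4) - (5 + 5))**2) - 9)*(-2) = -28 - ((55 + (5 + 4 - 1*10)**2) - 9)*(-2) = -28 - ((55 + (5 + 4 - 10)**2) - 9)*(-2) = -28 - ((55 + (-1)**2) - 9)*(-2) = -28 - ((55 + 1) - 9)*(-2) = -28 - (56 - 9)*(-2) = -28 - 47*(-2) = -28 - 1*(-94) = -28 + 94 = 66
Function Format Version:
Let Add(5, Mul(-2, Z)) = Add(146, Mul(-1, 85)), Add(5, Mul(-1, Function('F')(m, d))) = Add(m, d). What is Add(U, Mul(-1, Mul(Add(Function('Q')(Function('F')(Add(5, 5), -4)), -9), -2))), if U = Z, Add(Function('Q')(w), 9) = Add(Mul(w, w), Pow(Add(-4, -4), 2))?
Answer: 66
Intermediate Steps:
Function('F')(m, d) = Add(5, Mul(-1, d), Mul(-1, m)) (Function('F')(m, d) = Add(5, Mul(-1, Add(m, d))) = Add(5, Mul(-1, Add(d, m))) = Add(5, Add(Mul(-1, d), Mul(-1, m))) = Add(5, Mul(-1, d), Mul(-1, m)))
Function('Q')(w) = Add(55, Pow(w, 2)) (Function('Q')(w) = Add(-9, Add(Mul(w, w), Pow(Add(-4, -4), 2))) = Add(-9, Add(Pow(w, 2), Pow(-8, 2))) = Add(-9, Add(Pow(w, 2), 64)) = Add(-9, Add(64, Pow(w, 2))) = Add(55, Pow(w, 2)))
Z = -28 (Z = Add(Rational(5, 2), Mul(Rational(-1, 2), Add(146, Mul(-1, 85)))) = Add(Rational(5, 2), Mul(Rational(-1, 2), Add(146, -85))) = Add(Rational(5, 2), Mul(Rational(-1, 2), 61)) = Add(Rational(5, 2), Rational(-61, 2)) = -28)
U = -28
Add(U, Mul(-1, Mul(Add(Function('Q')(Function('F')(Add(5, 5), -4)), -9), -2))) = Add(-28, Mul(-1, Mul(Add(Add(55, Pow(Add(5, Mul(-1, -4), Mul(-1, Add(5, 5))), 2)), -9), -2))) = Add(-28, Mul(-1, Mul(Add(Add(55, Pow(Add(5, 4, Mul(-1, 10)), 2)), -9), -2))) = Add(-28, Mul(-1, Mul(Add(Add(55, Pow(Add(5, 4, -10), 2)), -9), -2))) = Add(-28, Mul(-1, Mul(Add(Add(55, Pow(-1, 2)), -9), -2))) = Add(-28, Mul(-1, Mul(Add(Add(55, 1), -9), -2))) = Add(-28, Mul(-1, Mul(Add(56, -9), -2))) = Add(-28, Mul(-1, Mul(47, -2))) = Add(-28, Mul(-1, -94)) = Add(-28, 94) = 66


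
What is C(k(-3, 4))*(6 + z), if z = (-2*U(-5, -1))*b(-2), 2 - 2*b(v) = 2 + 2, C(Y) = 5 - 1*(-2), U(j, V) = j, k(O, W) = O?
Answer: -28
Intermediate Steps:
C(Y) = 7 (C(Y) = 5 + 2 = 7)
b(v) = -1 (b(v) = 1 - (2 + 2)/2 = 1 - ½*4 = 1 - 2 = -1)
z = -10 (z = -2*(-5)*(-1) = 10*(-1) = -10)
C(k(-3, 4))*(6 + z) = 7*(6 - 10) = 7*(-4) = -28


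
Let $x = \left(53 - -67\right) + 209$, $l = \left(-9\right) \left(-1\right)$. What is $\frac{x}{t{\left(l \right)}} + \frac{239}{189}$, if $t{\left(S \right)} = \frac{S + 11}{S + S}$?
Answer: $\frac{562019}{1890} \approx 297.36$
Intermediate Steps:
$l = 9$
$x = 329$ ($x = \left(53 + 67\right) + 209 = 120 + 209 = 329$)
$t{\left(S \right)} = \frac{11 + S}{2 S}$
$\frac{x}{t{\left(l \right)}} + \frac{239}{189} = \frac{329}{\frac{1}{2} \cdot \frac{1}{9} \left(11 + 9\right)} + \frac{239}{189} = \frac{329}{\frac{1}{2} \cdot \frac{1}{9} \cdot 20} + 239 \cdot \frac{1}{189} = \frac{329}{\frac{10}{9}} + \frac{239}{189} = 329 \cdot \frac{9}{10} + \frac{239}{189} = \frac{2961}{10} + \frac{239}{189} = \frac{562019}{1890}$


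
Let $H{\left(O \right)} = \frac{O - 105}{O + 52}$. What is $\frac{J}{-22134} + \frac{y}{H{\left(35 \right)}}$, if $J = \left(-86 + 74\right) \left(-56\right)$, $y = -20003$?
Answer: $\frac{917116427}{36890} \approx 24861.0$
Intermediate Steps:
$H{\left(O \right)} = \frac{-105 + O}{52 + O}$
$J = 672$ ($J = \left(-12\right) \left(-56\right) = 672$)
$\frac{J}{-22134} + \frac{y}{H{\left(35 \right)}} = \frac{672}{-22134} - \frac{20003}{\frac{1}{52 + 35} \left(-105 + 35\right)} = 672 \left(- \frac{1}{22134}\right) - \frac{20003}{\frac{1}{87} \left(-70\right)} = - \frac{16}{527} - \frac{20003}{\frac{1}{87} \left(-70\right)} = - \frac{16}{527} - \frac{20003}{- \frac{70}{87}} = - \frac{16}{527} - - \frac{1740261}{70} = - \frac{16}{527} + \frac{1740261}{70} = \frac{917116427}{36890}$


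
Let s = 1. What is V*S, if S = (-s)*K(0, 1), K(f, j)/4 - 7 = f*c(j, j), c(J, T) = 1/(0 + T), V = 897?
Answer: -25116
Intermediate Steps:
c(J, T) = 1/T
K(f, j) = 28 + 4*f/j (K(f, j) = 28 + 4*(f/j) = 28 + 4*f/j)
S = -28 (S = (-1*1)*(28 + 4*0/1) = -(28 + 4*0*1) = -(28 + 0) = -1*28 = -28)
V*S = 897*(-28) = -25116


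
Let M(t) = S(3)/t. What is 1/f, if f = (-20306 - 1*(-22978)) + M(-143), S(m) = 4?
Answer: 143/382092 ≈ 0.00037426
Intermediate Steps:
M(t) = 4/t
f = 382092/143 (f = (-20306 - 1*(-22978)) + 4/(-143) = (-20306 + 22978) + 4*(-1/143) = 2672 - 4/143 = 382092/143 ≈ 2672.0)
1/f = 1/(382092/143) = 143/382092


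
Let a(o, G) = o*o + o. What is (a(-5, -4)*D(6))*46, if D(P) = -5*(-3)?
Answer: 13800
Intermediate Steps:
a(o, G) = o + o**2 (a(o, G) = o**2 + o = o + o**2)
D(P) = 15
(a(-5, -4)*D(6))*46 = (-5*(1 - 5)*15)*46 = (-5*(-4)*15)*46 = (20*15)*46 = 300*46 = 13800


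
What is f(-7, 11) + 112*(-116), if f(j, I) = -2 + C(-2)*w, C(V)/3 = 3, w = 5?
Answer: -12949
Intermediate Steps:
C(V) = 9 (C(V) = 3*3 = 9)
f(j, I) = 43 (f(j, I) = -2 + 9*5 = -2 + 45 = 43)
f(-7, 11) + 112*(-116) = 43 + 112*(-116) = 43 - 12992 = -12949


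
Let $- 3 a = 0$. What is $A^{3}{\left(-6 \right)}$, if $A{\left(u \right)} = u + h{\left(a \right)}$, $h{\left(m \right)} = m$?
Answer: $-216$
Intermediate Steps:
$a = 0$ ($a = \left(- \frac{1}{3}\right) 0 = 0$)
$A{\left(u \right)} = u$ ($A{\left(u \right)} = u + 0 = u$)
$A^{3}{\left(-6 \right)} = \left(-6\right)^{3} = -216$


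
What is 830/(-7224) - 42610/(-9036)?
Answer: 12513115/2719836 ≈ 4.6007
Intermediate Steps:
830/(-7224) - 42610/(-9036) = 830*(-1/7224) - 42610*(-1/9036) = -415/3612 + 21305/4518 = 12513115/2719836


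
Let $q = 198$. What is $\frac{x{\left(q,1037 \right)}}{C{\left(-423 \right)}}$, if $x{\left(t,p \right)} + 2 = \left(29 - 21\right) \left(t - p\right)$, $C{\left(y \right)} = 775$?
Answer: $- \frac{6714}{775} \approx -8.6632$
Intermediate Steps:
$x{\left(t,p \right)} = -2 - 8 p + 8 t$ ($x{\left(t,p \right)} = -2 + \left(29 - 21\right) \left(t - p\right) = -2 + 8 \left(t - p\right) = -2 - \left(- 8 t + 8 p\right) = -2 - 8 p + 8 t$)
$\frac{x{\left(q,1037 \right)}}{C{\left(-423 \right)}} = \frac{-2 - 8296 + 8 \cdot 198}{775} = \left(-2 - 8296 + 1584\right) \frac{1}{775} = \left(-6714\right) \frac{1}{775} = - \frac{6714}{775}$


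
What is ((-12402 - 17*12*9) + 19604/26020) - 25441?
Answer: -258106994/6505 ≈ -39678.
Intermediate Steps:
((-12402 - 17*12*9) + 19604/26020) - 25441 = ((-12402 - 204*9) + 19604*(1/26020)) - 25441 = ((-12402 - 1836) + 4901/6505) - 25441 = (-14238 + 4901/6505) - 25441 = -92613289/6505 - 25441 = -258106994/6505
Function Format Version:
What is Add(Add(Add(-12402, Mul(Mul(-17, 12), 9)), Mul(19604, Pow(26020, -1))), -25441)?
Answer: Rational(-258106994, 6505) ≈ -39678.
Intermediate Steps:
Add(Add(Add(-12402, Mul(Mul(-17, 12), 9)), Mul(19604, Pow(26020, -1))), -25441) = Add(Add(Add(-12402, Mul(-204, 9)), Mul(19604, Rational(1, 26020))), -25441) = Add(Add(Add(-12402, -1836), Rational(4901, 6505)), -25441) = Add(Add(-14238, Rational(4901, 6505)), -25441) = Add(Rational(-92613289, 6505), -25441) = Rational(-258106994, 6505)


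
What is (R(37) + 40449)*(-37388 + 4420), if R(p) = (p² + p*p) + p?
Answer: -1425008832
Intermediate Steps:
R(p) = p + 2*p² (R(p) = (p² + p²) + p = 2*p² + p = p + 2*p²)
(R(37) + 40449)*(-37388 + 4420) = (37*(1 + 2*37) + 40449)*(-37388 + 4420) = (37*(1 + 74) + 40449)*(-32968) = (37*75 + 40449)*(-32968) = (2775 + 40449)*(-32968) = 43224*(-32968) = -1425008832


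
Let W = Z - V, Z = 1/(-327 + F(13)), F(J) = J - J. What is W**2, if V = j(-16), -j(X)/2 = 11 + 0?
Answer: 51739249/106929 ≈ 483.87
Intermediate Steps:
j(X) = -22 (j(X) = -2*(11 + 0) = -2*11 = -22)
V = -22
F(J) = 0
Z = -1/327 (Z = 1/(-327 + 0) = 1/(-327) = -1/327 ≈ -0.0030581)
W = 7193/327 (W = -1/327 - 1*(-22) = -1/327 + 22 = 7193/327 ≈ 21.997)
W**2 = (7193/327)**2 = 51739249/106929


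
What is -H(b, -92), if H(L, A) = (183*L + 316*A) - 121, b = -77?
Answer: 43284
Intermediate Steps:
H(L, A) = -121 + 183*L + 316*A
-H(b, -92) = -(-121 + 183*(-77) + 316*(-92)) = -(-121 - 14091 - 29072) = -1*(-43284) = 43284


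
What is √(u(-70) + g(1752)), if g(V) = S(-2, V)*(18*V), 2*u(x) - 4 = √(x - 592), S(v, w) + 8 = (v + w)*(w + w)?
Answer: √(773513998856 + 2*I*√662)/2 ≈ 4.3975e+5 + 1.4627e-5*I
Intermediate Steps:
S(v, w) = -8 + 2*w*(v + w) (S(v, w) = -8 + (v + w)*(w + w) = -8 + (v + w)*(2*w) = -8 + 2*w*(v + w))
u(x) = 2 + √(-592 + x)/2 (u(x) = 2 + √(x - 592)/2 = 2 + √(-592 + x)/2)
g(V) = 18*V*(-8 - 4*V + 2*V²) (g(V) = (-8 + 2*V² + 2*(-2)*V)*(18*V) = (-8 + 2*V² - 4*V)*(18*V) = (-8 - 4*V + 2*V²)*(18*V) = 18*V*(-8 - 4*V + 2*V²))
√(u(-70) + g(1752)) = √((2 + √(-592 - 70)/2) + 36*1752*(-4 + 1752² - 2*1752)) = √((2 + √(-662)/2) + 36*1752*(-4 + 3069504 - 3504)) = √((2 + (I*√662)/2) + 36*1752*3065996) = √((2 + I*√662/2) + 193378499712) = √(193378499714 + I*√662/2)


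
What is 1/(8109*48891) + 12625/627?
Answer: 1668423709334/82859537871 ≈ 20.136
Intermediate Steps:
1/(8109*48891) + 12625/627 = (1/8109)*(1/48891) + 12625*(1/627) = 1/396457119 + 12625/627 = 1668423709334/82859537871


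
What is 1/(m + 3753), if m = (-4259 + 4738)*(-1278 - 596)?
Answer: -1/893893 ≈ -1.1187e-6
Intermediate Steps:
m = -897646 (m = 479*(-1874) = -897646)
1/(m + 3753) = 1/(-897646 + 3753) = 1/(-893893) = -1/893893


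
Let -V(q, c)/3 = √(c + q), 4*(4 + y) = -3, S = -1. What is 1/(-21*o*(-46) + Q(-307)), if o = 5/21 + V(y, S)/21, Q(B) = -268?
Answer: I/(-38*I + 69*√23) ≈ -0.00034251 + 0.0029826*I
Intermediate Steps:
y = -19/4 (y = -4 + (¼)*(-3) = -4 - ¾ = -19/4 ≈ -4.7500)
V(q, c) = -3*√(c + q)
o = 5/21 - I*√23/14 (o = 5/21 - 3*√(-1 - 19/4)/21 = 5*(1/21) - 3*I*√23/2*(1/21) = 5/21 - 3*I*√23/2*(1/21) = 5/21 - I*√23/14 ≈ 0.2381 - 0.34256*I)
1/(-21*o*(-46) + Q(-307)) = 1/(-21*(5/21 - I*√23/14)*(-46) - 268) = 1/((-5 + 3*I*√23/2)*(-46) - 268) = 1/((230 - 69*I*√23) - 268) = 1/(-38 - 69*I*√23)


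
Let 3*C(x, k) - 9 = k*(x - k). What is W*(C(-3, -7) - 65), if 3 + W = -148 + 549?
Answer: -85172/3 ≈ -28391.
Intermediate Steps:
W = 398 (W = -3 + (-148 + 549) = -3 + 401 = 398)
C(x, k) = 3 + k*(x - k)/3 (C(x, k) = 3 + (k*(x - k))/3 = 3 + k*(x - k)/3)
W*(C(-3, -7) - 65) = 398*((3 - 1/3*(-7)**2 + (1/3)*(-7)*(-3)) - 65) = 398*((3 - 1/3*49 + 7) - 65) = 398*((3 - 49/3 + 7) - 65) = 398*(-19/3 - 65) = 398*(-214/3) = -85172/3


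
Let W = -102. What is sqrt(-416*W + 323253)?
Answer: sqrt(365685) ≈ 604.72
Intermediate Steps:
sqrt(-416*W + 323253) = sqrt(-416*(-102) + 323253) = sqrt(42432 + 323253) = sqrt(365685)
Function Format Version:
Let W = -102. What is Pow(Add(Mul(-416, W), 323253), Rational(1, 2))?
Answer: Pow(365685, Rational(1, 2)) ≈ 604.72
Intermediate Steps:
Pow(Add(Mul(-416, W), 323253), Rational(1, 2)) = Pow(Add(Mul(-416, -102), 323253), Rational(1, 2)) = Pow(Add(42432, 323253), Rational(1, 2)) = Pow(365685, Rational(1, 2))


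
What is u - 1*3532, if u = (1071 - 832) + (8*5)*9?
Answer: -2933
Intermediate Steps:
u = 599 (u = 239 + 40*9 = 239 + 360 = 599)
u - 1*3532 = 599 - 1*3532 = 599 - 3532 = -2933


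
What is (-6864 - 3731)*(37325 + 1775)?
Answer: -414264500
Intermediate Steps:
(-6864 - 3731)*(37325 + 1775) = -10595*39100 = -414264500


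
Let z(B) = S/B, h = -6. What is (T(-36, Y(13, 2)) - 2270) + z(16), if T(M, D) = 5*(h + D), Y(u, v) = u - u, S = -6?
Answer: -18403/8 ≈ -2300.4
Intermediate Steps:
Y(u, v) = 0
z(B) = -6/B
T(M, D) = -30 + 5*D (T(M, D) = 5*(-6 + D) = -30 + 5*D)
(T(-36, Y(13, 2)) - 2270) + z(16) = ((-30 + 5*0) - 2270) - 6/16 = ((-30 + 0) - 2270) - 6*1/16 = (-30 - 2270) - 3/8 = -2300 - 3/8 = -18403/8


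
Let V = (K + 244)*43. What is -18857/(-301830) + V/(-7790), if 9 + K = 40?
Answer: -171112186/117562785 ≈ -1.4555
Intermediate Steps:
K = 31 (K = -9 + 40 = 31)
V = 11825 (V = (31 + 244)*43 = 275*43 = 11825)
-18857/(-301830) + V/(-7790) = -18857/(-301830) + 11825/(-7790) = -18857*(-1/301830) + 11825*(-1/7790) = 18857/301830 - 2365/1558 = -171112186/117562785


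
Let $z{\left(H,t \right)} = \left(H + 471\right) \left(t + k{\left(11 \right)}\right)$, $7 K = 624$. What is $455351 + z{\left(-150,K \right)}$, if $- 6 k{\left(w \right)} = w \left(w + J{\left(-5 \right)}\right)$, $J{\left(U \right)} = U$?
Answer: $\frac{3363044}{7} \approx 4.8044 \cdot 10^{5}$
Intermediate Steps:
$K = \frac{624}{7}$ ($K = \frac{1}{7} \cdot 624 = \frac{624}{7} \approx 89.143$)
$k{\left(w \right)} = - \frac{w \left(-5 + w\right)}{6}$ ($k{\left(w \right)} = - \frac{w \left(w - 5\right)}{6} = - \frac{w \left(-5 + w\right)}{6}$)
$z{\left(H,t \right)} = \left(-11 + t\right) \left(471 + H\right)$ ($z{\left(H,t \right)} = \left(H + 471\right) \left(t + \frac{1}{6} \cdot 11 \left(5 - 11\right)\right) = \left(471 + H\right) \left(t + \frac{1}{6} \cdot 11 \left(5 - 11\right)\right) = \left(471 + H\right) \left(t + \frac{1}{6} \cdot 11 \left(-6\right)\right) = \left(471 + H\right) \left(t - 11\right) = \left(471 + H\right) \left(-11 + t\right) = \left(-11 + t\right) \left(471 + H\right)$)
$455351 + z{\left(-150,K \right)} = 455351 - - \frac{175587}{7} = 455351 + \left(-5181 + 1650 + \frac{293904}{7} - \frac{93600}{7}\right) = 455351 + \frac{175587}{7} = \frac{3363044}{7}$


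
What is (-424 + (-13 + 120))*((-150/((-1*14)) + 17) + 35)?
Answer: -139163/7 ≈ -19880.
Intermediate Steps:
(-424 + (-13 + 120))*((-150/((-1*14)) + 17) + 35) = (-424 + 107)*((-150/(-14) + 17) + 35) = -317*((-150*(-1/14) + 17) + 35) = -317*((75/7 + 17) + 35) = -317*(194/7 + 35) = -317*439/7 = -139163/7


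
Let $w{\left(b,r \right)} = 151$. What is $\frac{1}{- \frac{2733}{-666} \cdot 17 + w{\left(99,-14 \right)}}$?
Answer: $\frac{222}{49009} \approx 0.0045298$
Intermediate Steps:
$\frac{1}{- \frac{2733}{-666} \cdot 17 + w{\left(99,-14 \right)}} = \frac{1}{- \frac{2733}{-666} \cdot 17 + 151} = \frac{1}{\left(-2733\right) \left(- \frac{1}{666}\right) 17 + 151} = \frac{1}{\frac{911}{222} \cdot 17 + 151} = \frac{1}{\frac{15487}{222} + 151} = \frac{1}{\frac{49009}{222}} = \frac{222}{49009}$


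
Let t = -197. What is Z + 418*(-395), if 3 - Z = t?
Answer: -164910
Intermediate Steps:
Z = 200 (Z = 3 - 1*(-197) = 3 + 197 = 200)
Z + 418*(-395) = 200 + 418*(-395) = 200 - 165110 = -164910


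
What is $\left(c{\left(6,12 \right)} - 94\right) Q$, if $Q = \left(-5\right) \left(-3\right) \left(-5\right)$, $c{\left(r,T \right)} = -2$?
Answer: $7200$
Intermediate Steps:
$Q = -75$ ($Q = 15 \left(-5\right) = -75$)
$\left(c{\left(6,12 \right)} - 94\right) Q = \left(-2 - 94\right) \left(-75\right) = \left(-96\right) \left(-75\right) = 7200$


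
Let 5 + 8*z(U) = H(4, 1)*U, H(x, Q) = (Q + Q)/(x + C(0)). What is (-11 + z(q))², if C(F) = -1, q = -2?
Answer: 80089/576 ≈ 139.04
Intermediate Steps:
H(x, Q) = 2*Q/(-1 + x) (H(x, Q) = (Q + Q)/(x - 1) = (2*Q)/(-1 + x) = 2*Q/(-1 + x))
z(U) = -5/8 + U/12 (z(U) = -5/8 + ((2*1/(-1 + 4))*U)/8 = -5/8 + ((2*1/3)*U)/8 = -5/8 + ((2*1*(⅓))*U)/8 = -5/8 + (2*U/3)/8 = -5/8 + U/12)
(-11 + z(q))² = (-11 + (-5/8 + (1/12)*(-2)))² = (-11 + (-5/8 - ⅙))² = (-11 - 19/24)² = (-283/24)² = 80089/576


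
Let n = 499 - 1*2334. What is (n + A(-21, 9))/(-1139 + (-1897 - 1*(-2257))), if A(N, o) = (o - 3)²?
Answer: 1799/779 ≈ 2.3094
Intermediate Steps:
n = -1835 (n = 499 - 2334 = -1835)
A(N, o) = (-3 + o)²
(n + A(-21, 9))/(-1139 + (-1897 - 1*(-2257))) = (-1835 + (-3 + 9)²)/(-1139 + (-1897 - 1*(-2257))) = (-1835 + 6²)/(-1139 + (-1897 + 2257)) = (-1835 + 36)/(-1139 + 360) = -1799/(-779) = -1799*(-1/779) = 1799/779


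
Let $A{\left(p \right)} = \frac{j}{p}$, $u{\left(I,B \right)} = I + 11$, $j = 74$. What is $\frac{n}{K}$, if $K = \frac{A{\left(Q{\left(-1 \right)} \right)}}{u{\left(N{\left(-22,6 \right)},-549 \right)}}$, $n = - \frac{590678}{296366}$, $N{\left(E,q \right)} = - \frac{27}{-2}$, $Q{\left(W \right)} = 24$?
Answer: $- \frac{12404238}{783253} \approx -15.837$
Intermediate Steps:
$N{\left(E,q \right)} = \frac{27}{2}$ ($N{\left(E,q \right)} = \left(-27\right) \left(- \frac{1}{2}\right) = \frac{27}{2}$)
$u{\left(I,B \right)} = 11 + I$
$A{\left(p \right)} = \frac{74}{p}$
$n = - \frac{295339}{148183}$ ($n = \left(-590678\right) \frac{1}{296366} = - \frac{295339}{148183} \approx -1.9931$)
$K = \frac{37}{294}$ ($K = \frac{74 \cdot \frac{1}{24}}{11 + \frac{27}{2}} = \frac{74 \cdot \frac{1}{24}}{\frac{49}{2}} = \frac{37}{12} \cdot \frac{2}{49} = \frac{37}{294} \approx 0.12585$)
$\frac{n}{K} = - \frac{295339}{148183 \cdot \frac{37}{294}} = \left(- \frac{295339}{148183}\right) \frac{294}{37} = - \frac{12404238}{783253}$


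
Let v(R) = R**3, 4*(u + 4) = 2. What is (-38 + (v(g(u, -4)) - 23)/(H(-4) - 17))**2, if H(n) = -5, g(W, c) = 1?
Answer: 1369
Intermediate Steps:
u = -7/2 (u = -4 + (1/4)*2 = -4 + 1/2 = -7/2 ≈ -3.5000)
(-38 + (v(g(u, -4)) - 23)/(H(-4) - 17))**2 = (-38 + (1**3 - 23)/(-5 - 17))**2 = (-38 + (1 - 23)/(-22))**2 = (-38 - 22*(-1/22))**2 = (-38 + 1)**2 = (-37)**2 = 1369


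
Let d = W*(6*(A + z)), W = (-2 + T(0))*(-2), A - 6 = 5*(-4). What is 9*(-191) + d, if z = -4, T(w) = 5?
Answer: -1071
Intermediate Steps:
A = -14 (A = 6 + 5*(-4) = 6 - 20 = -14)
W = -6 (W = (-2 + 5)*(-2) = 3*(-2) = -6)
d = 648 (d = -36*(-14 - 4) = -36*(-18) = -6*(-108) = 648)
9*(-191) + d = 9*(-191) + 648 = -1719 + 648 = -1071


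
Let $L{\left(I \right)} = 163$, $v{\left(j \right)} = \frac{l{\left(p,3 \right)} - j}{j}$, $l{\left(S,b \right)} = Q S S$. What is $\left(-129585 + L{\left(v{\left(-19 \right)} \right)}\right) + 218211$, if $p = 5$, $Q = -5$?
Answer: $88789$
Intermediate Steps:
$l{\left(S,b \right)} = - 5 S^{2}$ ($l{\left(S,b \right)} = - 5 S S = - 5 S^{2}$)
$v{\left(j \right)} = \frac{-125 - j}{j}$ ($v{\left(j \right)} = \frac{- 5 \cdot 5^{2} - j}{j} = \frac{\left(-5\right) 25 - j}{j} = \frac{-125 - j}{j}$)
$\left(-129585 + L{\left(v{\left(-19 \right)} \right)}\right) + 218211 = \left(-129585 + 163\right) + 218211 = -129422 + 218211 = 88789$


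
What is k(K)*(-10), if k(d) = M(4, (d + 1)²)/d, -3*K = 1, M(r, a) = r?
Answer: 120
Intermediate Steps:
K = -⅓ (K = -⅓*1 = -⅓ ≈ -0.33333)
k(d) = 4/d
k(K)*(-10) = (4/(-⅓))*(-10) = (4*(-3))*(-10) = -12*(-10) = 120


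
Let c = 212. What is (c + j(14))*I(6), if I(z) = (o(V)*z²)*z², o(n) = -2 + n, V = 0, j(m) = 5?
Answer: -562464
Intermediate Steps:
I(z) = -2*z⁴ (I(z) = ((-2 + 0)*z²)*z² = (-2*z²)*z² = -2*z⁴)
(c + j(14))*I(6) = (212 + 5)*(-2*6⁴) = 217*(-2*1296) = 217*(-2592) = -562464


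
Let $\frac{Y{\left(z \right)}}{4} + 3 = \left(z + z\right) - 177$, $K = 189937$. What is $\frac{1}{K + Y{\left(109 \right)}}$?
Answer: $\frac{1}{190089} \approx 5.2607 \cdot 10^{-6}$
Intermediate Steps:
$Y{\left(z \right)} = -720 + 8 z$ ($Y{\left(z \right)} = -12 + 4 \left(\left(z + z\right) - 177\right) = -12 + 4 \left(2 z - 177\right) = -12 + 4 \left(-177 + 2 z\right) = -12 + \left(-708 + 8 z\right) = -720 + 8 z$)
$\frac{1}{K + Y{\left(109 \right)}} = \frac{1}{189937 + \left(-720 + 8 \cdot 109\right)} = \frac{1}{189937 + \left(-720 + 872\right)} = \frac{1}{189937 + 152} = \frac{1}{190089}$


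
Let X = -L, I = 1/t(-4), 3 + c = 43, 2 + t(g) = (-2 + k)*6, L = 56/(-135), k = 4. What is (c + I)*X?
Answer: 11228/675 ≈ 16.634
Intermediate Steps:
L = -56/135 (L = 56*(-1/135) = -56/135 ≈ -0.41481)
t(g) = 10 (t(g) = -2 + (-2 + 4)*6 = -2 + 2*6 = -2 + 12 = 10)
c = 40 (c = -3 + 43 = 40)
I = ⅒ (I = 1/10 = ⅒ ≈ 0.10000)
X = 56/135 (X = -1*(-56/135) = 56/135 ≈ 0.41481)
(c + I)*X = (40 + ⅒)*(56/135) = (401/10)*(56/135) = 11228/675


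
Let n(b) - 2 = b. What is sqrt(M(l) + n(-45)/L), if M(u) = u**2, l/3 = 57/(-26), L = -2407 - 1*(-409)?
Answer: sqrt(3244118523)/8658 ≈ 6.5786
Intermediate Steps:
n(b) = 2 + b
L = -1998 (L = -2407 + 409 = -1998)
l = -171/26 (l = 3*(57/(-26)) = 3*(57*(-1/26)) = 3*(-57/26) = -171/26 ≈ -6.5769)
sqrt(M(l) + n(-45)/L) = sqrt((-171/26)**2 + (2 - 45)/(-1998)) = sqrt(29241/676 - 43*(-1/1998)) = sqrt(29241/676 + 43/1998) = sqrt(29226293/675324) = sqrt(3244118523)/8658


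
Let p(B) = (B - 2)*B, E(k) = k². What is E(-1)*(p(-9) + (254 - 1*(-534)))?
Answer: 887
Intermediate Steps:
p(B) = B*(-2 + B) (p(B) = (-2 + B)*B = B*(-2 + B))
E(-1)*(p(-9) + (254 - 1*(-534))) = (-1)²*(-9*(-2 - 9) + (254 - 1*(-534))) = 1*(-9*(-11) + (254 + 534)) = 1*(99 + 788) = 1*887 = 887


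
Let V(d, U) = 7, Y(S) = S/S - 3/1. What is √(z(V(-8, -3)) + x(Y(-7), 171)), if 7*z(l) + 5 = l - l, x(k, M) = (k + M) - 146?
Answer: 2*√273/7 ≈ 4.7208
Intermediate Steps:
Y(S) = -2 (Y(S) = 1 - 3*1 = 1 - 3 = -2)
x(k, M) = -146 + M + k (x(k, M) = (M + k) - 146 = -146 + M + k)
z(l) = -5/7 (z(l) = -5/7 + (l - l)/7 = -5/7 + (⅐)*0 = -5/7 + 0 = -5/7)
√(z(V(-8, -3)) + x(Y(-7), 171)) = √(-5/7 + (-146 + 171 - 2)) = √(-5/7 + 23) = √(156/7) = 2*√273/7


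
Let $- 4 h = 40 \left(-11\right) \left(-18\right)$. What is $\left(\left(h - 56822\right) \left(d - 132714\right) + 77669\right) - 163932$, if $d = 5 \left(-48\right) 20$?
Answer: $8086011965$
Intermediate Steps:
$d = -4800$ ($d = \left(-240\right) 20 = -4800$)
$h = -1980$ ($h = - \frac{40 \left(-11\right) \left(-18\right)}{4} = - \frac{\left(-440\right) \left(-18\right)}{4} = \left(- \frac{1}{4}\right) 7920 = -1980$)
$\left(\left(h - 56822\right) \left(d - 132714\right) + 77669\right) - 163932 = \left(\left(-1980 - 56822\right) \left(-4800 - 132714\right) + 77669\right) - 163932 = \left(\left(-58802\right) \left(-137514\right) + 77669\right) - 163932 = \left(8086098228 + 77669\right) - 163932 = 8086175897 - 163932 = 8086011965$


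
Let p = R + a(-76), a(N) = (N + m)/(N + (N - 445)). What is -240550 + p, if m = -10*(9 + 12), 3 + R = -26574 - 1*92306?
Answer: -214581215/597 ≈ -3.5943e+5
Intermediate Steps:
R = -118883 (R = -3 + (-26574 - 1*92306) = -3 + (-26574 - 92306) = -3 - 118880 = -118883)
m = -210 (m = -10*21 = -210)
a(N) = (-210 + N)/(-445 + 2*N) (a(N) = (N - 210)/(N + (N - 445)) = (-210 + N)/(N + (-445 + N)) = (-210 + N)/(-445 + 2*N))
p = -70972865/597 (p = -118883 + (-210 - 76)/(-445 + 2*(-76)) = -118883 - 286/(-445 - 152) = -118883 - 286/(-597) = -118883 - 1/597*(-286) = -118883 + 286/597 = -70972865/597 ≈ -1.1888e+5)
-240550 + p = -240550 - 70972865/597 = -214581215/597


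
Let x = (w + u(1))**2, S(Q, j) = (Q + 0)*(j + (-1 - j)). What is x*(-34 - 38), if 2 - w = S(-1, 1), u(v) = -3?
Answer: -288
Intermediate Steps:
S(Q, j) = -Q (S(Q, j) = Q*(-1) = -Q)
w = 1 (w = 2 - (-1)*(-1) = 2 - 1*1 = 2 - 1 = 1)
x = 4 (x = (1 - 3)**2 = (-2)**2 = 4)
x*(-34 - 38) = 4*(-34 - 38) = 4*(-72) = -288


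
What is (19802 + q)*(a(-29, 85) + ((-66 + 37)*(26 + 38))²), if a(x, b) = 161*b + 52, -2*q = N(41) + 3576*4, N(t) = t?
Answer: 87357569507/2 ≈ 4.3679e+10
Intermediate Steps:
q = -14345/2 (q = -(41 + 3576*4)/2 = -(41 + 14304)/2 = -½*14345 = -14345/2 ≈ -7172.5)
a(x, b) = 52 + 161*b
(19802 + q)*(a(-29, 85) + ((-66 + 37)*(26 + 38))²) = (19802 - 14345/2)*((52 + 161*85) + ((-66 + 37)*(26 + 38))²) = 25259*((52 + 13685) + (-29*64)²)/2 = 25259*(13737 + (-1856)²)/2 = 25259*(13737 + 3444736)/2 = (25259/2)*3458473 = 87357569507/2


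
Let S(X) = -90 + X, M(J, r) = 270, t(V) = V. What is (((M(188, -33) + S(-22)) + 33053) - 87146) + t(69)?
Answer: -53866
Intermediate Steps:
(((M(188, -33) + S(-22)) + 33053) - 87146) + t(69) = (((270 + (-90 - 22)) + 33053) - 87146) + 69 = (((270 - 112) + 33053) - 87146) + 69 = ((158 + 33053) - 87146) + 69 = (33211 - 87146) + 69 = -53935 + 69 = -53866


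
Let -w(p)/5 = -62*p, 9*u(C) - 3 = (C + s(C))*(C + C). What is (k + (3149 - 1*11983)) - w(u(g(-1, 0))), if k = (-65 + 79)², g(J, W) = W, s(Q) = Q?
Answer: -26224/3 ≈ -8741.3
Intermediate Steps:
u(C) = ⅓ + 4*C²/9 (u(C) = ⅓ + ((C + C)*(C + C))/9 = ⅓ + ((2*C)*(2*C))/9 = ⅓ + (4*C²)/9 = ⅓ + 4*C²/9)
w(p) = 310*p (w(p) = -(-310)*p = 310*p)
k = 196 (k = 14² = 196)
(k + (3149 - 1*11983)) - w(u(g(-1, 0))) = (196 + (3149 - 1*11983)) - 310*(⅓ + (4/9)*0²) = (196 + (3149 - 11983)) - 310*(⅓ + (4/9)*0) = (196 - 8834) - 310*(⅓ + 0) = -8638 - 310/3 = -26224/3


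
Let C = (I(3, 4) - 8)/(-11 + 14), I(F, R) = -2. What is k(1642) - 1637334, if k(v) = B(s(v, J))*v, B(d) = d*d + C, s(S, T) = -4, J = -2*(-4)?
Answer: -4849606/3 ≈ -1.6165e+6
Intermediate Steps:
J = 8
C = -10/3 (C = (-2 - 8)/(-11 + 14) = -10/3 ≈ -3.3333)
B(d) = -10/3 + d² (B(d) = d*d - 10/3 = d² - 10/3 = -10/3 + d²)
k(v) = 38*v/3 (k(v) = (-10/3 + (-4)²)*v = (-10/3 + 16)*v = 38*v/3)
k(1642) - 1637334 = (38/3)*1642 - 1637334 = 62396/3 - 1637334 = -4849606/3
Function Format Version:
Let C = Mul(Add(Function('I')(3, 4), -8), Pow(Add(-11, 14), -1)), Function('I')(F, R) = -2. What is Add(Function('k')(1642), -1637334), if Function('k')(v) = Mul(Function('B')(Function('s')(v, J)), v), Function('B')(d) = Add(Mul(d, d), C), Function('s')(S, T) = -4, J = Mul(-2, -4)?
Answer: Rational(-4849606, 3) ≈ -1.6165e+6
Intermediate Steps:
J = 8
C = Rational(-10, 3) (C = Mul(Add(-2, -8), Pow(Add(-11, 14), -1)) = Mul(-10, Pow(3, -1)) = Mul(-10, Rational(1, 3)) = Rational(-10, 3) ≈ -3.3333)
Function('B')(d) = Add(Rational(-10, 3), Pow(d, 2)) (Function('B')(d) = Add(Mul(d, d), Rational(-10, 3)) = Add(Pow(d, 2), Rational(-10, 3)) = Add(Rational(-10, 3), Pow(d, 2)))
Function('k')(v) = Mul(Rational(38, 3), v) (Function('k')(v) = Mul(Add(Rational(-10, 3), Pow(-4, 2)), v) = Mul(Add(Rational(-10, 3), 16), v) = Mul(Rational(38, 3), v))
Add(Function('k')(1642), -1637334) = Add(Mul(Rational(38, 3), 1642), -1637334) = Add(Rational(62396, 3), -1637334) = Rational(-4849606, 3)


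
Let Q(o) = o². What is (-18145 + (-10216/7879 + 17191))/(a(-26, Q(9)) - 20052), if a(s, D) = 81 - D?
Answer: 3763391/78994854 ≈ 0.047641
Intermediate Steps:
(-18145 + (-10216/7879 + 17191))/(a(-26, Q(9)) - 20052) = (-18145 + (-10216/7879 + 17191))/((81 - 1*9²) - 20052) = (-18145 + (-10216*1/7879 + 17191))/((81 - 1*81) - 20052) = (-18145 + (-10216/7879 + 17191))/((81 - 81) - 20052) = (-18145 + 135437673/7879)/(0 - 20052) = -7526782/7879/(-20052) = -7526782/7879*(-1/20052) = 3763391/78994854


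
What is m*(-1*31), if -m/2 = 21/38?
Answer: 651/19 ≈ 34.263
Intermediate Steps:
m = -21/19 (m = -42/38 = -2*21/38 = -21/19 ≈ -1.1053)
m*(-1*31) = -(-21)*31/19 = -21/19*(-31) = 651/19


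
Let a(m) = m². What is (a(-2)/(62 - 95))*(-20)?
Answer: 80/33 ≈ 2.4242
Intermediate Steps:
(a(-2)/(62 - 95))*(-20) = ((-2)²/(62 - 95))*(-20) = (4/(-33))*(-20) = -1/33*4*(-20) = -4/33*(-20) = 80/33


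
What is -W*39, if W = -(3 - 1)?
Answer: 78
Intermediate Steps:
W = -2 (W = -1*2 = -2)
-W*39 = -1*(-2)*39 = 2*39 = 78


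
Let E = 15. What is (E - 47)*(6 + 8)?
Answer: -448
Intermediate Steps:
(E - 47)*(6 + 8) = (15 - 47)*(6 + 8) = -32*14 = -448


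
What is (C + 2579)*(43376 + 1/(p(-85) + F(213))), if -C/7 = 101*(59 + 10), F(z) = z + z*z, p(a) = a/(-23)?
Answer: -2101287603010276/1048471 ≈ -2.0041e+9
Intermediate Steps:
p(a) = -a/23 (p(a) = a*(-1/23) = -a/23)
F(z) = z + z²
C = -48783 (C = -707*(59 + 10) = -707*69 = -7*6969 = -48783)
(C + 2579)*(43376 + 1/(p(-85) + F(213))) = (-48783 + 2579)*(43376 + 1/(-1/23*(-85) + 213*(1 + 213))) = -46204*(43376 + 1/(85/23 + 213*214)) = -46204*(43376 + 1/(85/23 + 45582)) = -46204*(43376 + 1/(1048471/23)) = -46204*(43376 + 23/1048471) = -46204*45478478119/1048471 = -2101287603010276/1048471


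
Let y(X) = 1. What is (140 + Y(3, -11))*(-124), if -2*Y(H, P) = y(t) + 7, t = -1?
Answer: -16864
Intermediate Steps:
Y(H, P) = -4 (Y(H, P) = -(1 + 7)/2 = -½*8 = -4)
(140 + Y(3, -11))*(-124) = (140 - 4)*(-124) = 136*(-124) = -16864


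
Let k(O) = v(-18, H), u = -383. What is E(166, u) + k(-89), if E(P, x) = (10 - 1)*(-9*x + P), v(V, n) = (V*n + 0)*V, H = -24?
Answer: 24741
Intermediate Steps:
v(V, n) = n*V² (v(V, n) = (V*n)*V = n*V²)
E(P, x) = -81*x + 9*P (E(P, x) = 9*(P - 9*x) = -81*x + 9*P)
k(O) = -7776 (k(O) = -24*(-18)² = -24*324 = -7776)
E(166, u) + k(-89) = (-81*(-383) + 9*166) - 7776 = (31023 + 1494) - 7776 = 32517 - 7776 = 24741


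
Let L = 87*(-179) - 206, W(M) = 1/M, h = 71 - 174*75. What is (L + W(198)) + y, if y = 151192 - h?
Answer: 29381617/198 ≈ 1.4839e+5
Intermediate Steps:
h = -12979 (h = 71 - 13050 = -12979)
L = -15779 (L = -15573 - 206 = -15779)
y = 164171 (y = 151192 - 1*(-12979) = 151192 + 12979 = 164171)
(L + W(198)) + y = (-15779 + 1/198) + 164171 = -3124241/198 + 164171 = 29381617/198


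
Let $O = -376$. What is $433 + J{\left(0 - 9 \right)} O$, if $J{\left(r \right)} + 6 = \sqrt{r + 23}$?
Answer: $2689 - 376 \sqrt{14} \approx 1282.1$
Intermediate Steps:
$J{\left(r \right)} = -6 + \sqrt{23 + r}$ ($J{\left(r \right)} = -6 + \sqrt{r + 23} = -6 + \sqrt{23 + r}$)
$433 + J{\left(0 - 9 \right)} O = 433 + \left(-6 + \sqrt{23 + \left(0 - 9\right)}\right) \left(-376\right) = 433 + \left(-6 + \sqrt{23 - 9}\right) \left(-376\right) = 433 + \left(-6 + \sqrt{14}\right) \left(-376\right) = 433 + \left(2256 - 376 \sqrt{14}\right) = 2689 - 376 \sqrt{14}$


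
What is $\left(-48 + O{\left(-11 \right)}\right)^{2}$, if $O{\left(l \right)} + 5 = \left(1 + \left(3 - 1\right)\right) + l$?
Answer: $3721$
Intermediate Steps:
$O{\left(l \right)} = -2 + l$ ($O{\left(l \right)} = -5 + \left(\left(1 + \left(3 - 1\right)\right) + l\right) = -5 + \left(\left(1 + 2\right) + l\right) = -5 + \left(3 + l\right) = -2 + l$)
$\left(-48 + O{\left(-11 \right)}\right)^{2} = \left(-48 - 13\right)^{2} = \left(-61\right)^{2} = 3721$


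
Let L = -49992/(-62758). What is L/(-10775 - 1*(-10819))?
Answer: 6249/345169 ≈ 0.018104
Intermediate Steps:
L = 24996/31379 (L = -49992*(-1/62758) = 24996/31379 ≈ 0.79658)
L/(-10775 - 1*(-10819)) = 24996/(31379*(-10775 - 1*(-10819))) = 24996/(31379*(-10775 + 10819)) = (24996/31379)/44 = (24996/31379)*(1/44) = 6249/345169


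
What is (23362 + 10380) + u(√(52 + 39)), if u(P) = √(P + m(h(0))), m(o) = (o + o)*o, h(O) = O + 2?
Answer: 33742 + √(8 + √91) ≈ 33746.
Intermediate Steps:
h(O) = 2 + O
m(o) = 2*o² (m(o) = (2*o)*o = 2*o²)
u(P) = √(8 + P) (u(P) = √(P + 2*(2 + 0)²) = √(P + 2*2²) = √(P + 2*4) = √(P + 8) = √(8 + P))
(23362 + 10380) + u(√(52 + 39)) = (23362 + 10380) + √(8 + √(52 + 39)) = 33742 + √(8 + √91)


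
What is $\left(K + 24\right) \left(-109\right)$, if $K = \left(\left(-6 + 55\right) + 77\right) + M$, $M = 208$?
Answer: $-39022$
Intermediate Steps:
$K = 334$ ($K = \left(\left(-6 + 55\right) + 77\right) + 208 = \left(49 + 77\right) + 208 = 126 + 208 = 334$)
$\left(K + 24\right) \left(-109\right) = \left(334 + 24\right) \left(-109\right) = 358 \left(-109\right) = -39022$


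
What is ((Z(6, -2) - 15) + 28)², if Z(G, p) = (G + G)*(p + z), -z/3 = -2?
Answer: 3721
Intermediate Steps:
z = 6 (z = -3*(-2) = 6)
Z(G, p) = 2*G*(6 + p) (Z(G, p) = (G + G)*(p + 6) = (2*G)*(6 + p) = 2*G*(6 + p))
((Z(6, -2) - 15) + 28)² = ((2*6*(6 - 2) - 15) + 28)² = ((2*6*4 - 15) + 28)² = ((48 - 15) + 28)² = (33 + 28)² = 61² = 3721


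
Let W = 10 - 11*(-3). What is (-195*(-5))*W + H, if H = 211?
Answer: 42136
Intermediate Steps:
W = 43 (W = 10 + 33 = 43)
(-195*(-5))*W + H = -195*(-5)*43 + 211 = 975*43 + 211 = 41925 + 211 = 42136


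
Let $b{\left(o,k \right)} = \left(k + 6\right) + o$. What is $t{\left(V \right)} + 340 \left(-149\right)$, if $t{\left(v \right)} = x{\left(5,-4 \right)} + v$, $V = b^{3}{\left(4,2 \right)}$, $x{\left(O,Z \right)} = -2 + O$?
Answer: $-48929$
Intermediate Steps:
$b{\left(o,k \right)} = 6 + k + o$ ($b{\left(o,k \right)} = \left(6 + k\right) + o = 6 + k + o$)
$V = 1728$ ($V = \left(6 + 2 + 4\right)^{3} = 12^{3} = 1728$)
$t{\left(v \right)} = 3 + v$ ($t{\left(v \right)} = \left(-2 + 5\right) + v = 3 + v$)
$t{\left(V \right)} + 340 \left(-149\right) = \left(3 + 1728\right) + 340 \left(-149\right) = 1731 - 50660 = -48929$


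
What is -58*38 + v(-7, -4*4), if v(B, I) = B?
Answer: -2211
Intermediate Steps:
-58*38 + v(-7, -4*4) = -58*38 - 7 = -2204 - 7 = -2211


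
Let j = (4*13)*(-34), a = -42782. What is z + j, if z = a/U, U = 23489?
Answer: -41571334/23489 ≈ -1769.8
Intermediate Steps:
j = -1768 (j = 52*(-34) = -1768)
z = -42782/23489 ≈ -1.8214
z + j = -42782/23489 - 1768 = -41571334/23489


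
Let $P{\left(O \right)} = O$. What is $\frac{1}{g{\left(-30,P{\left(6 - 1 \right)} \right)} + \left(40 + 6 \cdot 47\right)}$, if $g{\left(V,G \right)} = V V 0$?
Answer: $\frac{1}{322} \approx 0.0031056$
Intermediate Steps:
$g{\left(V,G \right)} = 0$ ($g{\left(V,G \right)} = V^{2} \cdot 0 = 0$)
$\frac{1}{g{\left(-30,P{\left(6 - 1 \right)} \right)} + \left(40 + 6 \cdot 47\right)} = \frac{1}{0 + \left(40 + 6 \cdot 47\right)} = \frac{1}{0 + \left(40 + 282\right)} = \frac{1}{0 + 322} = \frac{1}{322}$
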